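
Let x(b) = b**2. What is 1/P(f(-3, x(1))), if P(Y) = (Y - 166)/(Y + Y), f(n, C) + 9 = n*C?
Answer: 12/89 ≈ 0.13483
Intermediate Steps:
f(n, C) = -9 + C*n (f(n, C) = -9 + n*C = -9 + C*n)
P(Y) = (-166 + Y)/(2*Y) (P(Y) = (-166 + Y)/((2*Y)) = (-166 + Y)*(1/(2*Y)) = (-166 + Y)/(2*Y))
1/P(f(-3, x(1))) = 1/((-166 + (-9 + 1**2*(-3)))/(2*(-9 + 1**2*(-3)))) = 1/((-166 + (-9 + 1*(-3)))/(2*(-9 + 1*(-3)))) = 1/((-166 + (-9 - 3))/(2*(-9 - 3))) = 1/((1/2)*(-166 - 12)/(-12)) = 1/((1/2)*(-1/12)*(-178)) = 1/(89/12) = 12/89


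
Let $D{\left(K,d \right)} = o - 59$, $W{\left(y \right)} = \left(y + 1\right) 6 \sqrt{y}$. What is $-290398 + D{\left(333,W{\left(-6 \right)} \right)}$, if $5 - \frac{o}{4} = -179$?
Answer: $-289721$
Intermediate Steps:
$o = 736$ ($o = 20 - -716 = 20 + 716 = 736$)
$W{\left(y \right)} = \sqrt{y} \left(6 + 6 y\right)$ ($W{\left(y \right)} = \left(1 + y\right) 6 \sqrt{y} = \left(6 + 6 y\right) \sqrt{y} = \sqrt{y} \left(6 + 6 y\right)$)
$D{\left(K,d \right)} = 677$ ($D{\left(K,d \right)} = 736 - 59 = 677$)
$-290398 + D{\left(333,W{\left(-6 \right)} \right)} = -290398 + 677 = -289721$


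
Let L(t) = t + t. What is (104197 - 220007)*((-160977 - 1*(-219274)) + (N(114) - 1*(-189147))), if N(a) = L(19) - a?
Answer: -28647688080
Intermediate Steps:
L(t) = 2*t
N(a) = 38 - a (N(a) = 2*19 - a = 38 - a)
(104197 - 220007)*((-160977 - 1*(-219274)) + (N(114) - 1*(-189147))) = (104197 - 220007)*((-160977 - 1*(-219274)) + ((38 - 1*114) - 1*(-189147))) = -115810*((-160977 + 219274) + ((38 - 114) + 189147)) = -115810*(58297 + (-76 + 189147)) = -115810*(58297 + 189071) = -115810*247368 = -28647688080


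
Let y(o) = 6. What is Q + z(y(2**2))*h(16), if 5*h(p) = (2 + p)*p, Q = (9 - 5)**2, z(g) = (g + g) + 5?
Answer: 4976/5 ≈ 995.20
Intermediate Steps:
z(g) = 5 + 2*g (z(g) = 2*g + 5 = 5 + 2*g)
Q = 16 (Q = 4**2 = 16)
h(p) = p*(2 + p)/5 (h(p) = ((2 + p)*p)/5 = (p*(2 + p))/5 = p*(2 + p)/5)
Q + z(y(2**2))*h(16) = 16 + (5 + 2*6)*((1/5)*16*(2 + 16)) = 16 + (5 + 12)*((1/5)*16*18) = 16 + 17*(288/5) = 16 + 4896/5 = 4976/5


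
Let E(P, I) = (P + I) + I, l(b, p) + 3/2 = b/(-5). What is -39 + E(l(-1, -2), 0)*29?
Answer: -767/10 ≈ -76.700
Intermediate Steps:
l(b, p) = -3/2 - b/5 (l(b, p) = -3/2 + b/(-5) = -3/2 + b*(-⅕) = -3/2 - b/5)
E(P, I) = P + 2*I (E(P, I) = (I + P) + I = P + 2*I)
-39 + E(l(-1, -2), 0)*29 = -39 + ((-3/2 - ⅕*(-1)) + 2*0)*29 = -39 + ((-3/2 + ⅕) + 0)*29 = -39 + (-13/10 + 0)*29 = -39 - 13/10*29 = -39 - 377/10 = -767/10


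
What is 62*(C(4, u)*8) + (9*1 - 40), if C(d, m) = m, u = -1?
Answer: -527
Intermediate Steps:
62*(C(4, u)*8) + (9*1 - 40) = 62*(-1*8) + (9*1 - 40) = 62*(-8) + (9 - 40) = -496 - 31 = -527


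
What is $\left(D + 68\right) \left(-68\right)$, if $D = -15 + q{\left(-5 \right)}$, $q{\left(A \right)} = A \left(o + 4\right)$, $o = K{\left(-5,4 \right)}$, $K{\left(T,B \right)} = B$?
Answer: $-884$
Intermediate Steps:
$o = 4$
$q{\left(A \right)} = 8 A$ ($q{\left(A \right)} = A \left(4 + 4\right) = A 8 = 8 A$)
$D = -55$ ($D = -15 + 8 \left(-5\right) = -15 - 40 = -55$)
$\left(D + 68\right) \left(-68\right) = \left(-55 + 68\right) \left(-68\right) = 13 \left(-68\right) = -884$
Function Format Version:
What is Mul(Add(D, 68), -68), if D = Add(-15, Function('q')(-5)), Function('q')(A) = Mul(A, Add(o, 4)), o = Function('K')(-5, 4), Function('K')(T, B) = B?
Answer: -884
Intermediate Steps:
o = 4
Function('q')(A) = Mul(8, A) (Function('q')(A) = Mul(A, Add(4, 4)) = Mul(A, 8) = Mul(8, A))
D = -55 (D = Add(-15, Mul(8, -5)) = Add(-15, -40) = -55)
Mul(Add(D, 68), -68) = Mul(Add(-55, 68), -68) = Mul(13, -68) = -884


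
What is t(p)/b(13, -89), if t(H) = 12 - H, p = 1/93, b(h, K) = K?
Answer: -1115/8277 ≈ -0.13471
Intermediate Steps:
p = 1/93 ≈ 0.010753
t(p)/b(13, -89) = (12 - 1*1/93)/(-89) = (12 - 1/93)*(-1/89) = (1115/93)*(-1/89) = -1115/8277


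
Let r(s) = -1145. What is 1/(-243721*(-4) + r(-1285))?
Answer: 1/973739 ≈ 1.0270e-6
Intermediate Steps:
1/(-243721*(-4) + r(-1285)) = 1/(-243721*(-4) - 1145) = 1/(974884 - 1145) = 1/973739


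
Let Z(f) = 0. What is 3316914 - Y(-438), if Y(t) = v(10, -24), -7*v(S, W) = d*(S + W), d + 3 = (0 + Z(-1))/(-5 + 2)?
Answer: 3316920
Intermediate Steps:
d = -3 (d = -3 + (0 + 0)/(-5 + 2) = -3 + 0/(-3) = -3 + 0*(-⅓) = -3 + 0 = -3)
v(S, W) = 3*S/7 + 3*W/7 (v(S, W) = -(-3)*(S + W)/7 = -(-3*S - 3*W)/7 = 3*S/7 + 3*W/7)
Y(t) = -6 (Y(t) = (3/7)*10 + (3/7)*(-24) = 30/7 - 72/7 = -6)
3316914 - Y(-438) = 3316914 - 1*(-6) = 3316914 + 6 = 3316920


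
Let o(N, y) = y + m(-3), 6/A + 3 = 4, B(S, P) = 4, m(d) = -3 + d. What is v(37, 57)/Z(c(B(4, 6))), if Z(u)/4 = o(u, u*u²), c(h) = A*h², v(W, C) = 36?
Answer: 3/294910 ≈ 1.0173e-5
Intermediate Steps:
A = 6 (A = 6/(-3 + 4) = 6/1 = 6*1 = 6)
c(h) = 6*h²
o(N, y) = -6 + y (o(N, y) = y + (-3 - 3) = y - 6 = -6 + y)
Z(u) = -24 + 4*u³ (Z(u) = 4*(-6 + u*u²) = 4*(-6 + u³) = -24 + 4*u³)
v(37, 57)/Z(c(B(4, 6))) = 36/(-24 + 4*(6*4²)³) = 36/(-24 + 4*(6*16)³) = 36/(-24 + 4*96³) = 36/(-24 + 4*884736) = 36/(-24 + 3538944) = 36/3538920 = 36*(1/3538920) = 3/294910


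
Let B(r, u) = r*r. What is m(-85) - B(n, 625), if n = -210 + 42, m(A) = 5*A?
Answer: -28649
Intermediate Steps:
n = -168
B(r, u) = r²
m(-85) - B(n, 625) = 5*(-85) - 1*(-168)² = -425 - 1*28224 = -425 - 28224 = -28649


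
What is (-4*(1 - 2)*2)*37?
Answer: 296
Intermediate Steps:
(-4*(1 - 2)*2)*37 = (-4*(-1)*2)*37 = (4*2)*37 = 8*37 = 296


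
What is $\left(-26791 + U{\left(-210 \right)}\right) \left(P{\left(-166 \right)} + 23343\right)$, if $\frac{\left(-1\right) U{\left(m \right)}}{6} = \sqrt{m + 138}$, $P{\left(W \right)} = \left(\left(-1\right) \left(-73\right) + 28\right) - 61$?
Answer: $-626453953 - 841788 i \sqrt{2} \approx -6.2645 \cdot 10^{8} - 1.1905 \cdot 10^{6} i$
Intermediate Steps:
$P{\left(W \right)} = 40$ ($P{\left(W \right)} = \left(73 + 28\right) - 61 = 101 - 61 = 40$)
$U{\left(m \right)} = - 6 \sqrt{138 + m}$ ($U{\left(m \right)} = - 6 \sqrt{m + 138} = - 6 \sqrt{138 + m}$)
$\left(-26791 + U{\left(-210 \right)}\right) \left(P{\left(-166 \right)} + 23343\right) = \left(-26791 - 6 \sqrt{138 - 210}\right) \left(40 + 23343\right) = \left(-26791 - 6 \sqrt{-72}\right) 23383 = \left(-26791 - 6 \cdot 6 i \sqrt{2}\right) 23383 = \left(-26791 - 36 i \sqrt{2}\right) 23383 = -626453953 - 841788 i \sqrt{2}$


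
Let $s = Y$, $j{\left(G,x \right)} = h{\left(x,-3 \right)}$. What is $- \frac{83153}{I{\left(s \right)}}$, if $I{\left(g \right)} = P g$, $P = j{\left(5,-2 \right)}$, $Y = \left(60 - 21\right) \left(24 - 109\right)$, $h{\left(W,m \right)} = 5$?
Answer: $\frac{83153}{16575} \approx 5.0168$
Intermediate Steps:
$j{\left(G,x \right)} = 5$
$Y = -3315$ ($Y = 39 \left(-85\right) = -3315$)
$P = 5$
$s = -3315$
$I{\left(g \right)} = 5 g$
$- \frac{83153}{I{\left(s \right)}} = - \frac{83153}{5 \left(-3315\right)} = - \frac{83153}{-16575} = \left(-83153\right) \left(- \frac{1}{16575}\right) = \frac{83153}{16575}$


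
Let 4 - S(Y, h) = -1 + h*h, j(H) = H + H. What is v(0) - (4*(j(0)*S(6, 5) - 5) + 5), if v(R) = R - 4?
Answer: 11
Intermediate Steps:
v(R) = -4 + R
j(H) = 2*H
S(Y, h) = 5 - h**2 (S(Y, h) = 4 - (-1 + h*h) = 4 - (-1 + h**2) = 4 + (1 - h**2) = 5 - h**2)
v(0) - (4*(j(0)*S(6, 5) - 5) + 5) = (-4 + 0) - (4*((2*0)*(5 - 1*5**2) - 5) + 5) = -4 - (4*(0*(5 - 1*25) - 5) + 5) = -4 - (4*(0*(5 - 25) - 5) + 5) = -4 - (4*(0*(-20) - 5) + 5) = -4 - (4*(0 - 5) + 5) = -4 - (4*(-5) + 5) = -4 - (-20 + 5) = -4 - 1*(-15) = -4 + 15 = 11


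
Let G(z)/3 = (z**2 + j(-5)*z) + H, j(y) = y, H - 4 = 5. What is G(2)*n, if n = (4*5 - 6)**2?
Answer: 1764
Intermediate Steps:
H = 9 (H = 4 + 5 = 9)
G(z) = 27 - 15*z + 3*z**2 (G(z) = 3*((z**2 - 5*z) + 9) = 3*(9 + z**2 - 5*z) = 27 - 15*z + 3*z**2)
n = 196 (n = (20 - 6)**2 = 14**2 = 196)
G(2)*n = (27 - 15*2 + 3*2**2)*196 = (27 - 30 + 3*4)*196 = (27 - 30 + 12)*196 = 9*196 = 1764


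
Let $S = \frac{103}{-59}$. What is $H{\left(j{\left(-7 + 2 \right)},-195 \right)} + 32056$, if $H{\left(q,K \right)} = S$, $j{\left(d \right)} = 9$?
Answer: $\frac{1891201}{59} \approx 32054.0$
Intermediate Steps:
$S = - \frac{103}{59}$ ($S = 103 \left(- \frac{1}{59}\right) = - \frac{103}{59} \approx -1.7458$)
$H{\left(q,K \right)} = - \frac{103}{59}$
$H{\left(j{\left(-7 + 2 \right)},-195 \right)} + 32056 = - \frac{103}{59} + 32056 = \frac{1891201}{59}$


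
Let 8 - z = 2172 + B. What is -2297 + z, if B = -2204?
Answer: -2257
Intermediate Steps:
z = 40 (z = 8 - (2172 - 2204) = 8 - 1*(-32) = 8 + 32 = 40)
-2297 + z = -2297 + 40 = -2257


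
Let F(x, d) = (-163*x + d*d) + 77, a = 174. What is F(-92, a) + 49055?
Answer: 94404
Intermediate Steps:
F(x, d) = 77 + d² - 163*x (F(x, d) = (-163*x + d²) + 77 = (d² - 163*x) + 77 = 77 + d² - 163*x)
F(-92, a) + 49055 = (77 + 174² - 163*(-92)) + 49055 = (77 + 30276 + 14996) + 49055 = 45349 + 49055 = 94404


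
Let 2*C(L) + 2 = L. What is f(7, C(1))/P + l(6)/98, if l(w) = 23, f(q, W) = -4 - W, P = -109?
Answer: 1425/5341 ≈ 0.26680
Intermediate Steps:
C(L) = -1 + L/2
f(7, C(1))/P + l(6)/98 = (-4 - (-1 + (½)*1))/(-109) + 23/98 = (-4 - (-1 + ½))*(-1/109) + 23*(1/98) = (-4 - 1*(-½))*(-1/109) + 23/98 = (-4 + ½)*(-1/109) + 23/98 = -7/2*(-1/109) + 23/98 = 7/218 + 23/98 = 1425/5341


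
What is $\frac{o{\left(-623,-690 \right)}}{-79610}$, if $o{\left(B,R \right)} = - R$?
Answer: $- \frac{69}{7961} \approx -0.0086672$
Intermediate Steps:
$\frac{o{\left(-623,-690 \right)}}{-79610} = \frac{\left(-1\right) \left(-690\right)}{-79610} = 690 \left(- \frac{1}{79610}\right) = - \frac{69}{7961}$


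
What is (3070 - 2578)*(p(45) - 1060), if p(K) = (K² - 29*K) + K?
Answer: -145140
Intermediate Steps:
p(K) = K² - 28*K
(3070 - 2578)*(p(45) - 1060) = (3070 - 2578)*(45*(-28 + 45) - 1060) = 492*(45*17 - 1060) = 492*(765 - 1060) = 492*(-295) = -145140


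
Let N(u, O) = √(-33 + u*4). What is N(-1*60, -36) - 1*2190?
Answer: -2190 + I*√273 ≈ -2190.0 + 16.523*I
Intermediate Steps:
N(u, O) = √(-33 + 4*u)
N(-1*60, -36) - 1*2190 = √(-33 + 4*(-1*60)) - 1*2190 = √(-33 + 4*(-60)) - 2190 = √(-33 - 240) - 2190 = √(-273) - 2190 = I*√273 - 2190 = -2190 + I*√273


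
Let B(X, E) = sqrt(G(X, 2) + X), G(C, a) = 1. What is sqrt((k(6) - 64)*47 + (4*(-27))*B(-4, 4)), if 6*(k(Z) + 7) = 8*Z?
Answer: 3*sqrt(-329 - 12*I*sqrt(3)) ≈ 1.718 - 54.442*I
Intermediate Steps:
k(Z) = -7 + 4*Z/3 (k(Z) = -7 + (8*Z)/6 = -7 + 4*Z/3)
B(X, E) = sqrt(1 + X)
sqrt((k(6) - 64)*47 + (4*(-27))*B(-4, 4)) = sqrt(((-7 + (4/3)*6) - 64)*47 + (4*(-27))*sqrt(1 - 4)) = sqrt(((-7 + 8) - 64)*47 - 108*I*sqrt(3)) = sqrt((1 - 64)*47 - 108*I*sqrt(3)) = sqrt(-63*47 - 108*I*sqrt(3)) = sqrt(-2961 - 108*I*sqrt(3))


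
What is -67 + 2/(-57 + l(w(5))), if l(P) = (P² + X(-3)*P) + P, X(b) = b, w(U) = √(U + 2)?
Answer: -41431/618 + √7/618 ≈ -67.036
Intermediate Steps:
w(U) = √(2 + U)
l(P) = P² - 2*P (l(P) = (P² - 3*P) + P = P² - 2*P)
-67 + 2/(-57 + l(w(5))) = -67 + 2/(-57 + √(2 + 5)*(-2 + √(2 + 5))) = -67 + 2/(-57 + √7*(-2 + √7))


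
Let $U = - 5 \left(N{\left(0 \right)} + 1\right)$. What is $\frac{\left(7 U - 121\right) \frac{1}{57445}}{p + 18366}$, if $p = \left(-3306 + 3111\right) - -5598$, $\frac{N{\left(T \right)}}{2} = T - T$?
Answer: $- \frac{52}{455136735} \approx -1.1425 \cdot 10^{-7}$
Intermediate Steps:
$N{\left(T \right)} = 0$ ($N{\left(T \right)} = 2 \left(T - T\right) = 2 \cdot 0 = 0$)
$U = -5$ ($U = - 5 \left(0 + 1\right) = \left(-5\right) 1 = -5$)
$p = 5403$ ($p = -195 + 5598 = 5403$)
$\frac{\left(7 U - 121\right) \frac{1}{57445}}{p + 18366} = \frac{\left(7 \left(-5\right) - 121\right) \frac{1}{57445}}{5403 + 18366} = \frac{\left(-35 - 121\right) \frac{1}{57445}}{23769} = \left(-156\right) \frac{1}{57445} \cdot \frac{1}{23769} = \left(- \frac{156}{57445}\right) \frac{1}{23769} = - \frac{52}{455136735}$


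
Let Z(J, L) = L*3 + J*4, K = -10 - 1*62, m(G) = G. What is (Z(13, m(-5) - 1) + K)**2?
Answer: 1444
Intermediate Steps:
K = -72 (K = -10 - 62 = -72)
Z(J, L) = 3*L + 4*J
(Z(13, m(-5) - 1) + K)**2 = ((3*(-5 - 1) + 4*13) - 72)**2 = ((3*(-6) + 52) - 72)**2 = ((-18 + 52) - 72)**2 = (34 - 72)**2 = (-38)**2 = 1444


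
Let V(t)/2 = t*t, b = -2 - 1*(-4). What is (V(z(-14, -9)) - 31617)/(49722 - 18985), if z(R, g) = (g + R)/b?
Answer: -62705/61474 ≈ -1.0200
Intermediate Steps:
b = 2 (b = -2 + 4 = 2)
z(R, g) = R/2 + g/2 (z(R, g) = (g + R)/2 = (R + g)*(1/2) = R/2 + g/2)
V(t) = 2*t**2 (V(t) = 2*(t*t) = 2*t**2)
(V(z(-14, -9)) - 31617)/(49722 - 18985) = (2*((1/2)*(-14) + (1/2)*(-9))**2 - 31617)/(49722 - 18985) = (2*(-7 - 9/2)**2 - 31617)/30737 = (2*(-23/2)**2 - 31617)*(1/30737) = (2*(529/4) - 31617)*(1/30737) = (529/2 - 31617)*(1/30737) = -62705/2*1/30737 = -62705/61474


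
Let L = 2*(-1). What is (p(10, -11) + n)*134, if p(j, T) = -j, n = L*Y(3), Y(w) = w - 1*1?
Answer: -1876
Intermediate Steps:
Y(w) = -1 + w (Y(w) = w - 1 = -1 + w)
L = -2
n = -4 (n = -2*(-1 + 3) = -2*2 = -4)
(p(10, -11) + n)*134 = (-1*10 - 4)*134 = (-10 - 4)*134 = -14*134 = -1876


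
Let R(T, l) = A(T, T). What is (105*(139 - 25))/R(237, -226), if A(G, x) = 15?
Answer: 798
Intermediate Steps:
R(T, l) = 15
(105*(139 - 25))/R(237, -226) = (105*(139 - 25))/15 = (105*114)*(1/15) = 11970*(1/15) = 798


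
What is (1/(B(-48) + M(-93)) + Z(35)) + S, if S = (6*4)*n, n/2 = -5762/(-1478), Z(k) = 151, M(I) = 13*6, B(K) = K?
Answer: 7497049/22170 ≈ 338.16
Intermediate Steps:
M(I) = 78
n = 5762/739 (n = 2*(-5762/(-1478)) = 2*(-5762*(-1/1478)) = 2*(2881/739) = 5762/739 ≈ 7.7970)
S = 138288/739 (S = (6*4)*(5762/739) = 24*(5762/739) = 138288/739 ≈ 187.13)
(1/(B(-48) + M(-93)) + Z(35)) + S = (1/(-48 + 78) + 151) + 138288/739 = (1/30 + 151) + 138288/739 = 4531/30 + 138288/739 = 7497049/22170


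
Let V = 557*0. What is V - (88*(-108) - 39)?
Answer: 9543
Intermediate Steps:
V = 0
V - (88*(-108) - 39) = 0 - (88*(-108) - 39) = 0 - (-9504 - 39) = 0 - 1*(-9543) = 0 + 9543 = 9543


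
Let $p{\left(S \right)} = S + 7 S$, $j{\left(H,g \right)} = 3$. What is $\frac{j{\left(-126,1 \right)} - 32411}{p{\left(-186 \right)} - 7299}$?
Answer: $\frac{32408}{8787} \approx 3.6882$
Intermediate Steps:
$p{\left(S \right)} = 8 S$
$\frac{j{\left(-126,1 \right)} - 32411}{p{\left(-186 \right)} - 7299} = \frac{3 - 32411}{8 \left(-186\right) - 7299} = - \frac{32408}{-1488 - 7299} = - \frac{32408}{-8787} = \left(-32408\right) \left(- \frac{1}{8787}\right) = \frac{32408}{8787}$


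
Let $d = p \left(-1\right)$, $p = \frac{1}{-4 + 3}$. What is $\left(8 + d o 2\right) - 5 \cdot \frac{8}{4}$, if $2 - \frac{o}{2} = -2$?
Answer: $14$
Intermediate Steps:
$p = -1$ ($p = \frac{1}{-1} = -1$)
$o = 8$ ($o = 4 - -4 = 4 + 4 = 8$)
$d = 1$ ($d = \left(-1\right) \left(-1\right) = 1$)
$\left(8 + d o 2\right) - 5 \cdot \frac{8}{4} = \left(8 + 1 \cdot 8 \cdot 2\right) - 5 \cdot \frac{8}{4} = \left(8 + 8 \cdot 2\right) - 5 \cdot 8 \cdot \frac{1}{4} = \left(8 + 16\right) - 10 = 24 - 10 = 14$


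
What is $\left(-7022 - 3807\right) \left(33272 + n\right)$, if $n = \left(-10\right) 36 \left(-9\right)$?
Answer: $-395388448$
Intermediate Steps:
$n = 3240$ ($n = \left(-360\right) \left(-9\right) = 3240$)
$\left(-7022 - 3807\right) \left(33272 + n\right) = \left(-7022 - 3807\right) \left(33272 + 3240\right) = \left(-10829\right) 36512 = -395388448$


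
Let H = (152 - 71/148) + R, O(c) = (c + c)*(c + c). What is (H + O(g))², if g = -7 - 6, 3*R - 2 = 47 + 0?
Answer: 140378358241/197136 ≈ 7.1209e+5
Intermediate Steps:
R = 49/3 (R = ⅔ + (47 + 0)/3 = ⅔ + (⅓)*47 = ⅔ + 47/3 = 49/3 ≈ 16.333)
g = -13
O(c) = 4*c² (O(c) = (2*c)*(2*c) = 4*c²)
H = 74527/444 (H = (152 - 71/148) + 49/3 = 22425/148 + 49/3 = 74527/444 ≈ 167.85)
(H + O(g))² = (74527/444 + 4*(-13)²)² = (74527/444 + 4*169)² = (74527/444 + 676)² = (374671/444)² = 140378358241/197136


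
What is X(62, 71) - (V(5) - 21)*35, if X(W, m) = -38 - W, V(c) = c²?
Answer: -240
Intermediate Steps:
X(62, 71) - (V(5) - 21)*35 = (-38 - 1*62) - (5² - 21)*35 = (-38 - 62) - (25 - 21)*35 = -100 - 4*35 = -100 - 1*140 = -100 - 140 = -240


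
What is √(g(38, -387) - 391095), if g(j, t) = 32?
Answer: I*√391063 ≈ 625.35*I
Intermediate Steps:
√(g(38, -387) - 391095) = √(32 - 391095) = √(-391063) = I*√391063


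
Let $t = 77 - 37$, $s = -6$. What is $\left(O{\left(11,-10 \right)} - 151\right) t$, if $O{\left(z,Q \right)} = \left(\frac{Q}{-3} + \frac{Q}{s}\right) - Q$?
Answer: $-5440$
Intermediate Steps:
$t = 40$ ($t = 77 - 37 = 40$)
$O{\left(z,Q \right)} = - \frac{3 Q}{2}$ ($O{\left(z,Q \right)} = \left(\frac{Q}{-3} + \frac{Q}{-6}\right) - Q = \left(Q \left(- \frac{1}{3}\right) + Q \left(- \frac{1}{6}\right)\right) - Q = \left(- \frac{Q}{3} - \frac{Q}{6}\right) - Q = - \frac{Q}{2} - Q = - \frac{3 Q}{2}$)
$\left(O{\left(11,-10 \right)} - 151\right) t = \left(\left(- \frac{3}{2}\right) \left(-10\right) - 151\right) 40 = \left(15 - 151\right) 40 = \left(-136\right) 40 = -5440$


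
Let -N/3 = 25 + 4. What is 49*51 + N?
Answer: 2412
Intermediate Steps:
N = -87 (N = -3*(25 + 4) = -3*29 = -87)
49*51 + N = 49*51 - 87 = 2499 - 87 = 2412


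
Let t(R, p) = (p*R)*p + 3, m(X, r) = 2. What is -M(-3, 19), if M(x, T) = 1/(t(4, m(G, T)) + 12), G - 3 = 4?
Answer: -1/31 ≈ -0.032258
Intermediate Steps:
G = 7 (G = 3 + 4 = 7)
t(R, p) = 3 + R*p**2 (t(R, p) = (R*p)*p + 3 = R*p**2 + 3 = 3 + R*p**2)
M(x, T) = 1/31 (M(x, T) = 1/((3 + 4*2**2) + 12) = 1/((3 + 4*4) + 12) = 1/((3 + 16) + 12) = 1/(19 + 12) = 1/31)
-M(-3, 19) = -1*1/31 = -1/31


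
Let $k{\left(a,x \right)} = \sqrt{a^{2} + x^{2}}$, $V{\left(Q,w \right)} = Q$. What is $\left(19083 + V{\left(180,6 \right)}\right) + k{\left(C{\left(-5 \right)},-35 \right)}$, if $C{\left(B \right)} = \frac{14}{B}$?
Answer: $19263 + \frac{7 \sqrt{629}}{5} \approx 19298.0$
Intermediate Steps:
$\left(19083 + V{\left(180,6 \right)}\right) + k{\left(C{\left(-5 \right)},-35 \right)} = \left(19083 + 180\right) + \sqrt{\left(\frac{14}{-5}\right)^{2} + \left(-35\right)^{2}} = 19263 + \sqrt{\left(14 \left(- \frac{1}{5}\right)\right)^{2} + 1225} = 19263 + \sqrt{\left(- \frac{14}{5}\right)^{2} + 1225} = 19263 + \sqrt{\frac{196}{25} + 1225} = 19263 + \sqrt{\frac{30821}{25}} = 19263 + \frac{7 \sqrt{629}}{5}$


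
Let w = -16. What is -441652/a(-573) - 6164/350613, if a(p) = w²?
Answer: -38712627665/22439232 ≈ -1725.2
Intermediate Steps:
a(p) = 256 (a(p) = (-16)² = 256)
-441652/a(-573) - 6164/350613 = -441652/256 - 6164/350613 = -441652*1/256 - 6164*1/350613 = -110413/64 - 6164/350613 = -38712627665/22439232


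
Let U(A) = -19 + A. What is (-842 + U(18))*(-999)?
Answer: 842157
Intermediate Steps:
(-842 + U(18))*(-999) = (-842 + (-19 + 18))*(-999) = (-842 - 1)*(-999) = -843*(-999) = 842157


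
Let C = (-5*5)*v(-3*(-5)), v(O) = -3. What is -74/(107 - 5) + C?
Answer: 3788/51 ≈ 74.275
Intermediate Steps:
C = 75 (C = -5*5*(-3) = -25*(-3) = 75)
-74/(107 - 5) + C = -74/(107 - 5) + 75 = -74/102 + 75 = -74*1/102 + 75 = -37/51 + 75 = 3788/51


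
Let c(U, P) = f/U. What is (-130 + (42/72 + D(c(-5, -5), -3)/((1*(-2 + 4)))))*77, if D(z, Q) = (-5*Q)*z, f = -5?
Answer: -112651/12 ≈ -9387.6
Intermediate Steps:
c(U, P) = -5/U
D(z, Q) = -5*Q*z
(-130 + (42/72 + D(c(-5, -5), -3)/((1*(-2 + 4)))))*77 = (-130 + (42/72 + (-5*(-3)*(-5/(-5)))/((1*(-2 + 4)))))*77 = (-130 + (42*(1/72) + (-5*(-3)*(-5*(-1/5)))/((1*2))))*77 = (-130 + (7/12 - 5*(-3)*1/2))*77 = (-130 + (7/12 + 15*(1/2)))*77 = (-130 + (7/12 + 15/2))*77 = (-130 + 97/12)*77 = -1463/12*77 = -112651/12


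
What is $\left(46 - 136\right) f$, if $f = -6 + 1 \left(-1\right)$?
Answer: $630$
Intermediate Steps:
$f = -7$ ($f = -6 - 1 = -7$)
$\left(46 - 136\right) f = \left(46 - 136\right) \left(-7\right) = \left(-90\right) \left(-7\right) = 630$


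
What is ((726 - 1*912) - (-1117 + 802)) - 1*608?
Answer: -479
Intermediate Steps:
((726 - 1*912) - (-1117 + 802)) - 1*608 = ((726 - 912) - 1*(-315)) - 608 = (-186 + 315) - 608 = 129 - 608 = -479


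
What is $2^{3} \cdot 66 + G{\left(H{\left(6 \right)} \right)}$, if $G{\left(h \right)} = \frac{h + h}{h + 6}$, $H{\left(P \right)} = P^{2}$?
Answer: $\frac{3708}{7} \approx 529.71$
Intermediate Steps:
$G{\left(h \right)} = \frac{2 h}{6 + h}$
$2^{3} \cdot 66 + G{\left(H{\left(6 \right)} \right)} = 2^{3} \cdot 66 + \frac{2 \cdot 6^{2}}{6 + 6^{2}} = 8 \cdot 66 + 2 \cdot 36 \frac{1}{6 + 36} = 528 + 2 \cdot 36 \cdot \frac{1}{42} = 528 + \frac{12}{7} = \frac{3708}{7}$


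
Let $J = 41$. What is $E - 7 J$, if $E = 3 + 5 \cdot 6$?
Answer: $-254$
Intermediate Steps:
$E = 33$ ($E = 3 + 30 = 33$)
$E - 7 J = 33 - 287 = -254$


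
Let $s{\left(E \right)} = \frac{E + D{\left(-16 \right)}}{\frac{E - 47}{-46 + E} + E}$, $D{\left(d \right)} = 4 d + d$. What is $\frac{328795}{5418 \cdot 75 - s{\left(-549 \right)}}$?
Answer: $\frac{21441313781}{26498740079} \approx 0.80914$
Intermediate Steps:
$D{\left(d \right)} = 5 d$
$s{\left(E \right)} = \frac{-80 + E}{E + \frac{-47 + E}{-46 + E}}$ ($s{\left(E \right)} = \frac{E + 5 \left(-16\right)}{\frac{E - 47}{-46 + E} + E} = \frac{E - 80}{\frac{-47 + E}{-46 + E} + E} = \frac{-80 + E}{\frac{-47 + E}{-46 + E} + E} = \frac{-80 + E}{E + \frac{-47 + E}{-46 + E}}$)
$\frac{328795}{5418 \cdot 75 - s{\left(-549 \right)}} = \frac{328795}{5418 \cdot 75 - \frac{-3680 - \left(-549\right)^{2} + 126 \left(-549\right)}{47 - \left(-549\right)^{2} + 45 \left(-549\right)}} = \frac{328795}{406350 - \frac{-3680 - 301401 - 69174}{47 - 301401 - 24705}} = \frac{328795}{406350 - \frac{1}{-326059} \left(-374255\right)} = \frac{328795}{406350 - \left(- \frac{1}{326059}\right) \left(-374255\right)} = \frac{328795}{406350 - \frac{374255}{326059}} = \frac{328795}{\frac{132493700395}{326059}} = 328795 \cdot \frac{326059}{132493700395} = \frac{21441313781}{26498740079}$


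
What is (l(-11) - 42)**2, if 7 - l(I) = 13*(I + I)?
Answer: 63001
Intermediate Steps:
l(I) = 7 - 26*I (l(I) = 7 - 13*(I + I) = 7 - 13*2*I = 7 - 26*I)
(l(-11) - 42)**2 = ((7 - 26*(-11)) - 42)**2 = ((7 + 286) - 42)**2 = (293 - 42)**2 = 251**2 = 63001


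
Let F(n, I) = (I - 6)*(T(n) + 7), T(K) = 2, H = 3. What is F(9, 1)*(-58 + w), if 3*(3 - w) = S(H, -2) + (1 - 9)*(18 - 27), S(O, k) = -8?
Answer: 3435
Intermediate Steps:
F(n, I) = -54 + 9*I (F(n, I) = (I - 6)*(2 + 7) = (-6 + I)*9 = -54 + 9*I)
w = -55/3 (w = 3 - (-8 + (1 - 9)*(18 - 27))/3 = 3 - (-8 - 8*(-9))/3 = 3 - (-8 + 72)/3 = 3 - ⅓*64 = 3 - 64/3 = -55/3 ≈ -18.333)
F(9, 1)*(-58 + w) = (-54 + 9*1)*(-58 - 55/3) = (-54 + 9)*(-229/3) = -45*(-229/3) = 3435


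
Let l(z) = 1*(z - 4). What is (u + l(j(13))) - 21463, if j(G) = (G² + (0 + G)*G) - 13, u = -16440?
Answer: -37582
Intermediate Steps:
j(G) = -13 + 2*G² (j(G) = (G² + G*G) - 13 = (G² + G²) - 13 = 2*G² - 13 = -13 + 2*G²)
l(z) = -4 + z (l(z) = 1*(-4 + z) = -4 + z)
(u + l(j(13))) - 21463 = (-16440 + (-4 + (-13 + 2*13²))) - 21463 = (-16440 + (-4 + (-13 + 2*169))) - 21463 = (-16440 + (-4 + (-13 + 338))) - 21463 = (-16440 + (-4 + 325)) - 21463 = (-16440 + 321) - 21463 = -16119 - 21463 = -37582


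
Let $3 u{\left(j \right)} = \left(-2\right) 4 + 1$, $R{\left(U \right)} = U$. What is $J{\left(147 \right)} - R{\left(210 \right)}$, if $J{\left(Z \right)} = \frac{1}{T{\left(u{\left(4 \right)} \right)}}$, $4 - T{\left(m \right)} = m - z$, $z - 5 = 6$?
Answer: $- \frac{10917}{52} \approx -209.94$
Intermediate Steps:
$z = 11$ ($z = 5 + 6 = 11$)
$u{\left(j \right)} = - \frac{7}{3}$ ($u{\left(j \right)} = \frac{\left(-2\right) 4 + 1}{3} = \frac{-8 + 1}{3} = \frac{1}{3} \left(-7\right) = - \frac{7}{3}$)
$T{\left(m \right)} = 15 - m$ ($T{\left(m \right)} = 4 - \left(m - 11\right) = 4 - \left(-11 + m\right) = 15 - m$)
$J{\left(Z \right)} = \frac{3}{52}$ ($J{\left(Z \right)} = \frac{1}{15 - - \frac{7}{3}} = \frac{1}{15 + \frac{7}{3}} = \frac{1}{\frac{52}{3}} = \frac{3}{52}$)
$J{\left(147 \right)} - R{\left(210 \right)} = \frac{3}{52} - 210 = - \frac{10917}{52}$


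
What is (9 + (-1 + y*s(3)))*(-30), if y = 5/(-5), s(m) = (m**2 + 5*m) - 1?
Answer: 450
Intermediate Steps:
s(m) = -1 + m**2 + 5*m
y = -1 (y = 5*(-1/5) = -1)
(9 + (-1 + y*s(3)))*(-30) = (9 + (-1 - (-1 + 3**2 + 5*3)))*(-30) = (9 + (-1 - (-1 + 9 + 15)))*(-30) = (9 + (-1 - 1*23))*(-30) = (9 + (-1 - 23))*(-30) = (9 - 24)*(-30) = -15*(-30) = 450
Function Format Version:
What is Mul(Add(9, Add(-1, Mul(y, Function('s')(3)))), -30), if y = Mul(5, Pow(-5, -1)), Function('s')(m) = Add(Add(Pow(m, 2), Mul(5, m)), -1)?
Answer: 450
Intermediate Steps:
Function('s')(m) = Add(-1, Pow(m, 2), Mul(5, m))
y = -1 (y = Mul(5, Rational(-1, 5)) = -1)
Mul(Add(9, Add(-1, Mul(y, Function('s')(3)))), -30) = Mul(Add(9, Add(-1, Mul(-1, Add(-1, Pow(3, 2), Mul(5, 3))))), -30) = Mul(Add(9, Add(-1, Mul(-1, Add(-1, 9, 15)))), -30) = Mul(Add(9, Add(-1, Mul(-1, 23))), -30) = Mul(Add(9, Add(-1, -23)), -30) = Mul(Add(9, -24), -30) = Mul(-15, -30) = 450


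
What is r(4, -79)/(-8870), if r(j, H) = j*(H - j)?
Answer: 166/4435 ≈ 0.037430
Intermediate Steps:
r(4, -79)/(-8870) = (4*(-79 - 1*4))/(-8870) = (4*(-79 - 4))*(-1/8870) = (4*(-83))*(-1/8870) = -332*(-1/8870) = 166/4435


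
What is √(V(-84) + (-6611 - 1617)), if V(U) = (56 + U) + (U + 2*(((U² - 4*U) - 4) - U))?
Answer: 2*√1651 ≈ 81.265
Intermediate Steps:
V(U) = 48 - 8*U + 2*U² (V(U) = (56 + U) + (U + 2*((-4 + U² - 4*U) - U)) = (56 + U) + (U + 2*(-4 + U² - 5*U)) = (56 + U) + (U + (-8 - 10*U + 2*U²)) = (56 + U) + (-8 - 9*U + 2*U²) = 48 - 8*U + 2*U²)
√(V(-84) + (-6611 - 1617)) = √((48 - 8*(-84) + 2*(-84)²) + (-6611 - 1617)) = √((48 + 672 + 2*7056) - 8228) = √((48 + 672 + 14112) - 8228) = √(14832 - 8228) = √6604 = 2*√1651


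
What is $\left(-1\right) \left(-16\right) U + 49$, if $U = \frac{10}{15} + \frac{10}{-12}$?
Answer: $\frac{139}{3} \approx 46.333$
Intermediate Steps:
$U = - \frac{1}{6}$ ($U = 10 \cdot \frac{1}{15} + 10 \left(- \frac{1}{12}\right) = \frac{2}{3} - \frac{5}{6} = - \frac{1}{6} \approx -0.16667$)
$\left(-1\right) \left(-16\right) U + 49 = \left(-1\right) \left(-16\right) \left(- \frac{1}{6}\right) + 49 = 16 \left(- \frac{1}{6}\right) + 49 = - \frac{8}{3} + 49 = \frac{139}{3}$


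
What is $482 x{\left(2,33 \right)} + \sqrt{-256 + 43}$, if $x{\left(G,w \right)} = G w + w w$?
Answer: $556710 + i \sqrt{213} \approx 5.5671 \cdot 10^{5} + 14.595 i$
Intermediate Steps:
$x{\left(G,w \right)} = w^{2} + G w$ ($x{\left(G,w \right)} = G w + w^{2} = w^{2} + G w$)
$482 x{\left(2,33 \right)} + \sqrt{-256 + 43} = 482 \cdot 33 \left(2 + 33\right) + \sqrt{-256 + 43} = 482 \cdot 33 \cdot 35 + \sqrt{-213} = 482 \cdot 1155 + i \sqrt{213} = 556710 + i \sqrt{213}$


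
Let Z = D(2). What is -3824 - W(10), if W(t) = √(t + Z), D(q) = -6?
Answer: -3826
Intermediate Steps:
Z = -6
W(t) = √(-6 + t) (W(t) = √(t - 6) = √(-6 + t))
-3824 - W(10) = -3824 - √(-6 + 10) = -3824 - √4 = -3824 - 1*2 = -3824 - 2 = -3826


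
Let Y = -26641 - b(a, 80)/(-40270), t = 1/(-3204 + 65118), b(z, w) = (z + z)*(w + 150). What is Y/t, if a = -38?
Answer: -6642446895270/4027 ≈ -1.6495e+9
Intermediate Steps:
b(z, w) = 2*z*(150 + w) (b(z, w) = (2*z)*(150 + w) = 2*z*(150 + w))
t = 1/61914 ≈ 1.6151e-5
Y = -107285055/4027 (Y = -26641 - 2*(-38)*(150 + 80)/(-40270) = -26641 - 2*(-38)*230*(-1)/40270 = -26641 - (-17480)*(-1)/40270 = -26641 - 1*1748/4027 = -26641 - 1748/4027 = -107285055/4027 ≈ -26641.)
Y/t = -107285055/(4027*1/61914) = -107285055/4027*61914 = -6642446895270/4027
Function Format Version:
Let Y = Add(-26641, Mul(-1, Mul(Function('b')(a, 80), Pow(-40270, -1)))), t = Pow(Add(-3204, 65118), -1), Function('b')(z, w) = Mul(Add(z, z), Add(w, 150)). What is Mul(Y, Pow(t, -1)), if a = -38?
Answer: Rational(-6642446895270, 4027) ≈ -1.6495e+9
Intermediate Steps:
Function('b')(z, w) = Mul(2, z, Add(150, w)) (Function('b')(z, w) = Mul(Mul(2, z), Add(150, w)) = Mul(2, z, Add(150, w)))
t = Rational(1, 61914) (t = Pow(61914, -1) = Rational(1, 61914) ≈ 1.6151e-5)
Y = Rational(-107285055, 4027) (Y = Add(-26641, Mul(-1, Mul(Mul(2, -38, Add(150, 80)), Pow(-40270, -1)))) = Add(-26641, Mul(-1, Mul(Mul(2, -38, 230), Rational(-1, 40270)))) = Add(-26641, Mul(-1, Mul(-17480, Rational(-1, 40270)))) = Add(-26641, Mul(-1, Rational(1748, 4027))) = Add(-26641, Rational(-1748, 4027)) = Rational(-107285055, 4027) ≈ -26641.)
Mul(Y, Pow(t, -1)) = Mul(Rational(-107285055, 4027), Pow(Rational(1, 61914), -1)) = Mul(Rational(-107285055, 4027), 61914) = Rational(-6642446895270, 4027)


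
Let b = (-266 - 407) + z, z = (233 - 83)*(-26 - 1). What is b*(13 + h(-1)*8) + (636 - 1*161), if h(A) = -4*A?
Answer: -212060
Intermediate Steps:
z = -4050 (z = 150*(-27) = -4050)
b = -4723 (b = (-266 - 407) - 4050 = -673 - 4050 = -4723)
b*(13 + h(-1)*8) + (636 - 1*161) = -4723*(13 - 4*(-1)*8) + (636 - 1*161) = -4723*(13 + 4*8) + (636 - 161) = -4723*(13 + 32) + 475 = -4723*45 + 475 = -212535 + 475 = -212060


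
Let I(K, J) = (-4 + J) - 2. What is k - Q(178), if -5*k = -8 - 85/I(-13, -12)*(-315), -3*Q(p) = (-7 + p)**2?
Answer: 100461/10 ≈ 10046.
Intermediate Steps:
I(K, J) = -6 + J
Q(p) = -(-7 + p)**2/3
k = 2991/10 (k = -(-8 - 85/(-6 - 12)*(-315))/5 = -(-8 - 85/(-18)*(-315))/5 = -(-8 - 85*(-1/18)*(-315))/5 = -(-8 + (85/18)*(-315))/5 = -(-8 - 2975/2)/5 = -1/5*(-2991/2) = 2991/10 ≈ 299.10)
k - Q(178) = 2991/10 - (-1)*(-7 + 178)**2/3 = 2991/10 - (-1)*171**2/3 = 2991/10 - (-1)*29241/3 = 2991/10 - 1*(-9747) = 2991/10 + 9747 = 100461/10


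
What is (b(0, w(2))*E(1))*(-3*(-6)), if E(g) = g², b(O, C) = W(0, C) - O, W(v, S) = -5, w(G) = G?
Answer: -90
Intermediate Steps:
b(O, C) = -5 - O
(b(0, w(2))*E(1))*(-3*(-6)) = ((-5 - 1*0)*1²)*(-3*(-6)) = ((-5 + 0)*1)*18 = -5*1*18 = -5*18 = -90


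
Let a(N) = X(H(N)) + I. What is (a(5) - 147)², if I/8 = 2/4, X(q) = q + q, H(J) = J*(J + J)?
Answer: 1849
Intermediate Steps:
H(J) = 2*J² (H(J) = J*(2*J) = 2*J²)
X(q) = 2*q
I = 4 (I = 8*(2/4) = 8*(2*(¼)) = 8*(½) = 4)
a(N) = 4 + 4*N² (a(N) = 2*(2*N²) + 4 = 4*N² + 4 = 4 + 4*N²)
(a(5) - 147)² = ((4 + 4*5²) - 147)² = ((4 + 4*25) - 147)² = ((4 + 100) - 147)² = (104 - 147)² = (-43)² = 1849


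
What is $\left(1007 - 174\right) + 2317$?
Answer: $3150$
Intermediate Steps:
$\left(1007 - 174\right) + 2317 = 833 + 2317 = 3150$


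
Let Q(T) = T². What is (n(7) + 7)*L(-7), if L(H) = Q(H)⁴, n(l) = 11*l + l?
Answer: 524596891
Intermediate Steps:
n(l) = 12*l
L(H) = H⁸ (L(H) = (H²)⁴ = H⁸)
(n(7) + 7)*L(-7) = (12*7 + 7)*(-7)⁸ = (84 + 7)*5764801 = 91*5764801 = 524596891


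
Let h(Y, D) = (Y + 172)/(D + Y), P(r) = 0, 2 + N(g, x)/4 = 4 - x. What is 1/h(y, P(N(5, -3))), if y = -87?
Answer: -87/85 ≈ -1.0235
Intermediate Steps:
N(g, x) = 8 - 4*x (N(g, x) = -8 + 4*(4 - x) = -8 + (16 - 4*x) = 8 - 4*x)
h(Y, D) = (172 + Y)/(D + Y)
1/h(y, P(N(5, -3))) = 1/((172 - 87)/(0 - 87)) = 1/(85/(-87)) = 1/(-1/87*85) = 1/(-85/87) = -87/85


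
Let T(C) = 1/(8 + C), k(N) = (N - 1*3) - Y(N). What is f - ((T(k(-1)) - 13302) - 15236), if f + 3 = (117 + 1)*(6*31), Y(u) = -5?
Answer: 454346/9 ≈ 50483.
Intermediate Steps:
k(N) = 2 + N (k(N) = (N - 1*3) - 1*(-5) = (N - 3) + 5 = (-3 + N) + 5 = 2 + N)
f = 21945 (f = -3 + (117 + 1)*(6*31) = -3 + 118*186 = -3 + 21948 = 21945)
f - ((T(k(-1)) - 13302) - 15236) = 21945 - ((1/(8 + (2 - 1)) - 13302) - 15236) = 21945 - ((1/(8 + 1) - 13302) - 15236) = 21945 - ((1/9 - 13302) - 15236) = 21945 - ((⅑ - 13302) - 15236) = 21945 - (-119717/9 - 15236) = 21945 - 1*(-256841/9) = 21945 + 256841/9 = 454346/9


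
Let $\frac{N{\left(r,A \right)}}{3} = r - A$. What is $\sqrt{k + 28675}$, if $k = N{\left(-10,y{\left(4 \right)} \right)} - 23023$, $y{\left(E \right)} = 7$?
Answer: $\sqrt{5601} \approx 74.84$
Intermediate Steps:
$N{\left(r,A \right)} = - 3 A + 3 r$ ($N{\left(r,A \right)} = 3 \left(r - A\right) = - 3 A + 3 r$)
$k = -23074$ ($k = \left(\left(-3\right) 7 + 3 \left(-10\right)\right) - 23023 = \left(-21 - 30\right) - 23023 = -51 - 23023 = -23074$)
$\sqrt{k + 28675} = \sqrt{-23074 + 28675} = \sqrt{5601}$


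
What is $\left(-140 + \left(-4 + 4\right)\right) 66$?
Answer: $-9240$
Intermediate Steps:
$\left(-140 + \left(-4 + 4\right)\right) 66 = \left(-140 + 0\right) 66 = \left(-140\right) 66 = -9240$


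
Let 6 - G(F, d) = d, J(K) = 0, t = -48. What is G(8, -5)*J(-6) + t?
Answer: -48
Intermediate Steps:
G(F, d) = 6 - d
G(8, -5)*J(-6) + t = (6 - 1*(-5))*0 - 48 = (6 + 5)*0 - 48 = 11*0 - 48 = 0 - 48 = -48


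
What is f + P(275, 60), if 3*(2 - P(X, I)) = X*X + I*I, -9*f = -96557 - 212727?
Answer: 71627/9 ≈ 7958.6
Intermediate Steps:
f = 309284/9 (f = -(-96557 - 212727)/9 = -⅑*(-309284) = 309284/9 ≈ 34365.)
P(X, I) = 2 - I²/3 - X²/3 (P(X, I) = 2 - (X*X + I*I)/3 = 2 - (X² + I²)/3 = 2 - (I² + X²)/3 = 2 + (-I²/3 - X²/3) = 2 - I²/3 - X²/3)
f + P(275, 60) = 309284/9 + (2 - ⅓*60² - ⅓*275²) = 309284/9 + (2 - ⅓*3600 - ⅓*75625) = 309284/9 + (2 - 1200 - 75625/3) = 309284/9 - 79219/3 = 71627/9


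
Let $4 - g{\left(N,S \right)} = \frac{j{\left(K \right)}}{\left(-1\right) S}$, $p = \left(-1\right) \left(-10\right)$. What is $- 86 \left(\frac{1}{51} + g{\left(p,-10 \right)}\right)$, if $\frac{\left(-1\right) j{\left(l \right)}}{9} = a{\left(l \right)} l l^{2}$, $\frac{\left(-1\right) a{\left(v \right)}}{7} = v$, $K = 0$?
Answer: $- \frac{17630}{51} \approx -345.69$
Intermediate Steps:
$a{\left(v \right)} = - 7 v$
$p = 10$
$j{\left(l \right)} = 63 l^{4}$ ($j{\left(l \right)} = - 9 - 7 l l l^{2} = - 9 - 7 l^{2} l^{2} = - 9 \left(- 7 l^{4}\right) = 63 l^{4}$)
$g{\left(N,S \right)} = 4$ ($g{\left(N,S \right)} = 4 - \frac{63 \cdot 0^{4}}{\left(-1\right) S} = 4 - 63 \cdot 0 \left(- \frac{1}{S}\right) = 4 - 0 \left(- \frac{1}{S}\right) = 4 - 0 = 4 + 0 = 4$)
$- 86 \left(\frac{1}{51} + g{\left(p,-10 \right)}\right) = - 86 \left(\frac{1}{51} + 4\right) = \left(-86\right) \frac{205}{51} = - \frac{17630}{51}$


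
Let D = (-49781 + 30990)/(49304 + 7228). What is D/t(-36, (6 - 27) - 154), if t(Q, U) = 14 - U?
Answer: -18791/10684548 ≈ -0.0017587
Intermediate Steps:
D = -18791/56532 ≈ -0.33240
D/t(-36, (6 - 27) - 154) = -18791/(56532*(14 - ((6 - 27) - 154))) = -18791/(56532*(14 - (-21 - 154))) = -18791/(56532*(14 - 1*(-175))) = -18791/(56532*(14 + 175)) = -18791/56532/189 = -18791/56532*1/189 = -18791/10684548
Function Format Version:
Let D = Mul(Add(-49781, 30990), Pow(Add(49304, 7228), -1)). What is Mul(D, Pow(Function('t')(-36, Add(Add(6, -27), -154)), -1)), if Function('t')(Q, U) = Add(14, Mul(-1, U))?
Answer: Rational(-18791, 10684548) ≈ -0.0017587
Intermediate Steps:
D = Rational(-18791, 56532) (D = Mul(-18791, Pow(56532, -1)) = Mul(-18791, Rational(1, 56532)) = Rational(-18791, 56532) ≈ -0.33240)
Mul(D, Pow(Function('t')(-36, Add(Add(6, -27), -154)), -1)) = Mul(Rational(-18791, 56532), Pow(Add(14, Mul(-1, Add(Add(6, -27), -154))), -1)) = Mul(Rational(-18791, 56532), Pow(Add(14, Mul(-1, Add(-21, -154))), -1)) = Mul(Rational(-18791, 56532), Pow(Add(14, Mul(-1, -175)), -1)) = Mul(Rational(-18791, 56532), Pow(Add(14, 175), -1)) = Mul(Rational(-18791, 56532), Pow(189, -1)) = Mul(Rational(-18791, 56532), Rational(1, 189)) = Rational(-18791, 10684548)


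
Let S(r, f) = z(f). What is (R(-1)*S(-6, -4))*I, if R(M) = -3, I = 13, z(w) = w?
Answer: 156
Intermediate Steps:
S(r, f) = f
(R(-1)*S(-6, -4))*I = -3*(-4)*13 = 12*13 = 156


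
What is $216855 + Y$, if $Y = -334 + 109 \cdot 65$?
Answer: $223606$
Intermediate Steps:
$Y = 6751$ ($Y = -334 + 7085 = 6751$)
$216855 + Y = 216855 + 6751 = 223606$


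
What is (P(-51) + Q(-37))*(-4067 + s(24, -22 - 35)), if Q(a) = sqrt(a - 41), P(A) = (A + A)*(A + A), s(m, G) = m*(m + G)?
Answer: -50553036 - 4859*I*sqrt(78) ≈ -5.0553e+7 - 42914.0*I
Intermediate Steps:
s(m, G) = m*(G + m)
P(A) = 4*A**2 (P(A) = (2*A)*(2*A) = 4*A**2)
Q(a) = sqrt(-41 + a)
(P(-51) + Q(-37))*(-4067 + s(24, -22 - 35)) = (4*(-51)**2 + sqrt(-41 - 37))*(-4067 + 24*((-22 - 35) + 24)) = (4*2601 + sqrt(-78))*(-4067 + 24*(-57 + 24)) = (10404 + I*sqrt(78))*(-4067 + 24*(-33)) = (10404 + I*sqrt(78))*(-4067 - 792) = (10404 + I*sqrt(78))*(-4859) = -50553036 - 4859*I*sqrt(78)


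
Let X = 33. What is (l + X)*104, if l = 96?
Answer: 13416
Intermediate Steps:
(l + X)*104 = (96 + 33)*104 = 129*104 = 13416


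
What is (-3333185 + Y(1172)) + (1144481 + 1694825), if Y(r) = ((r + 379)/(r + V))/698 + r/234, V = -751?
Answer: -16980072154039/34381386 ≈ -4.9387e+5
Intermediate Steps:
Y(r) = r/234 + (379 + r)/(698*(-751 + r)) (Y(r) = ((r + 379)/(r - 751))/698 + r/234 = ((379 + r)/(-751 + r))*(1/698) + r*(1/234) = ((379 + r)/(-751 + r))*(1/698) + r/234 = (379 + r)/(698*(-751 + r)) + r/234 = r/234 + (379 + r)/(698*(-751 + r)))
(-3333185 + Y(1172)) + (1144481 + 1694825) = (-3333185 + (44343 - 261982*1172 + 349*1172²)/(81666*(-751 + 1172))) + (1144481 + 1694825) = (-3333185 + (1/81666)*(44343 - 307042904 + 349*1373584)/421) + 2839306 = (-3333185 + (1/81666)*(1/421)*(44343 - 307042904 + 479380816)) + 2839306 = (-3333185 + (1/81666)*(1/421)*172382255) + 2839306 = (-3333185 + 172382255/34381386) + 2839306 = -114599347712155/34381386 + 2839306 = -16980072154039/34381386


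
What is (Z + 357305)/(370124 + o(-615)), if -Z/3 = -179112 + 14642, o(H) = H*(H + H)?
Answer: 850715/1126574 ≈ 0.75513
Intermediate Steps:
o(H) = 2*H² (o(H) = H*(2*H) = 2*H²)
Z = 493410 (Z = -3*(-179112 + 14642) = -3*(-164470) = 493410)
(Z + 357305)/(370124 + o(-615)) = (493410 + 357305)/(370124 + 2*(-615)²) = 850715/(370124 + 2*378225) = 850715/(370124 + 756450) = 850715/1126574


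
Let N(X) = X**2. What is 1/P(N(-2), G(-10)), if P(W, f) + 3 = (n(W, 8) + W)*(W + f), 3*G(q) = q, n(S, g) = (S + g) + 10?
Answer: 3/43 ≈ 0.069767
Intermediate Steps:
n(S, g) = 10 + S + g
G(q) = q/3
P(W, f) = -3 + (18 + 2*W)*(W + f) (P(W, f) = -3 + ((10 + W + 8) + W)*(W + f) = -3 + ((18 + W) + W)*(W + f) = -3 + (18 + 2*W)*(W + f))
1/P(N(-2), G(-10)) = 1/(-3 + ((-2)**2)**2 + (-2)**2*((1/3)*(-10)) + (-2)**2*(18 + (-2)**2) + ((1/3)*(-10))*(18 + (-2)**2)) = 1/(-3 + 4**2 + 4*(-10/3) + 4*(18 + 4) - 10*(18 + 4)/3) = 1/(-3 + 16 - 40/3 + 4*22 - 10/3*22) = 1/(-3 + 16 - 40/3 + 88 - 220/3) = 1/(43/3) = 3/43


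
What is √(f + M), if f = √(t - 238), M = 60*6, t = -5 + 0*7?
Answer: 3*√(40 + I*√3) ≈ 18.978 + 0.4107*I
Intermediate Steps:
t = -5 (t = -5 + 0 = -5)
M = 360
f = 9*I*√3 (f = √(-5 - 238) = √(-243) = 9*I*√3 ≈ 15.588*I)
√(f + M) = √(9*I*√3 + 360) = √(360 + 9*I*√3)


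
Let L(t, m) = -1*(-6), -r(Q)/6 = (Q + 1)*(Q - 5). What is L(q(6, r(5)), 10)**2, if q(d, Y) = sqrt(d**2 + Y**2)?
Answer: 36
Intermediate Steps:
r(Q) = -6*(1 + Q)*(-5 + Q) (r(Q) = -6*(Q + 1)*(Q - 5) = -6*(1 + Q)*(-5 + Q))
q(d, Y) = sqrt(Y**2 + d**2)
L(t, m) = 6
L(q(6, r(5)), 10)**2 = 6**2 = 36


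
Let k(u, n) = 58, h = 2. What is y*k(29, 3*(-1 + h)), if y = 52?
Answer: 3016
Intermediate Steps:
y*k(29, 3*(-1 + h)) = 52*58 = 3016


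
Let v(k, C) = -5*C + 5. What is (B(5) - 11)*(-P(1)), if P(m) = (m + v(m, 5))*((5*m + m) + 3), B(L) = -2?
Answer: -2223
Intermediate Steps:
v(k, C) = 5 - 5*C
P(m) = (-20 + m)*(3 + 6*m) (P(m) = (m + (5 - 5*5))*((5*m + m) + 3) = (m + (5 - 25))*(6*m + 3) = (m - 20)*(3 + 6*m) = (-20 + m)*(3 + 6*m))
(B(5) - 11)*(-P(1)) = (-2 - 11)*(-(-60 - 117*1 + 6*1²)) = -(-13)*(-60 - 117 + 6*1) = -(-13)*(-60 - 117 + 6) = -(-13)*(-171) = -13*171 = -2223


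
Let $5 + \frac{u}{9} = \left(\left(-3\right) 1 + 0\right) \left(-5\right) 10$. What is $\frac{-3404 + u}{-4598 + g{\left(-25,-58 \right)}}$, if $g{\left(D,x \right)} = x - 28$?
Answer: $\frac{2099}{4684} \approx 0.44812$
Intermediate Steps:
$g{\left(D,x \right)} = -28 + x$
$u = 1305$ ($u = -45 + 9 \left(\left(-3\right) 1 + 0\right) \left(-5\right) 10 = -45 + 9 \left(-3 + 0\right) \left(-5\right) 10 = -45 + 9 \left(-3\right) \left(-5\right) 10 = -45 + 9 \cdot 15 \cdot 10 = -45 + 9 \cdot 150 = -45 + 1350 = 1305$)
$\frac{-3404 + u}{-4598 + g{\left(-25,-58 \right)}} = \frac{-3404 + 1305}{-4598 - 86} = - \frac{2099}{-4598 - 86} = - \frac{2099}{-4684} = \left(-2099\right) \left(- \frac{1}{4684}\right) = \frac{2099}{4684}$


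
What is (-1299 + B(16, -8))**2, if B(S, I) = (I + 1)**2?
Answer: 1562500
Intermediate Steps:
B(S, I) = (1 + I)**2
(-1299 + B(16, -8))**2 = (-1299 + (1 - 8)**2)**2 = (-1299 + (-7)**2)**2 = (-1299 + 49)**2 = (-1250)**2 = 1562500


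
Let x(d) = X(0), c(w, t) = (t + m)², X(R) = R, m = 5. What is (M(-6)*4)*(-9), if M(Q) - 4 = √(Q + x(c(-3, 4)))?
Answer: -144 - 36*I*√6 ≈ -144.0 - 88.182*I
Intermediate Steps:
c(w, t) = (5 + t)² (c(w, t) = (t + 5)² = (5 + t)²)
x(d) = 0
M(Q) = 4 + √Q (M(Q) = 4 + √(Q + 0) = 4 + √Q)
(M(-6)*4)*(-9) = ((4 + √(-6))*4)*(-9) = ((4 + I*√6)*4)*(-9) = (16 + 4*I*√6)*(-9) = -144 - 36*I*√6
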